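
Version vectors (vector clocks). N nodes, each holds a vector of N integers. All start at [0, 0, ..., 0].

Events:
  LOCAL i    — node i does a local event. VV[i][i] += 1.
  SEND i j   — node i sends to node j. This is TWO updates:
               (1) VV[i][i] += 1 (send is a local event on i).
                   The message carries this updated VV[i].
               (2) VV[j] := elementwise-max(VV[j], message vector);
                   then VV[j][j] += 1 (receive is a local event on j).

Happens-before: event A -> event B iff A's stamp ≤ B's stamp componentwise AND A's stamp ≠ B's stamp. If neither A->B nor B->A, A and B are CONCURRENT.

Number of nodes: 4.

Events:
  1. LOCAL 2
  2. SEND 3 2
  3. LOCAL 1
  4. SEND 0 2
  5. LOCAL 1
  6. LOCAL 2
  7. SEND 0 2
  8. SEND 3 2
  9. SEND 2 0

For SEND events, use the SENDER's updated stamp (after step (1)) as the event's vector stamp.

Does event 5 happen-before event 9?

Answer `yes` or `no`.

Answer: no

Derivation:
Initial: VV[0]=[0, 0, 0, 0]
Initial: VV[1]=[0, 0, 0, 0]
Initial: VV[2]=[0, 0, 0, 0]
Initial: VV[3]=[0, 0, 0, 0]
Event 1: LOCAL 2: VV[2][2]++ -> VV[2]=[0, 0, 1, 0]
Event 2: SEND 3->2: VV[3][3]++ -> VV[3]=[0, 0, 0, 1], msg_vec=[0, 0, 0, 1]; VV[2]=max(VV[2],msg_vec) then VV[2][2]++ -> VV[2]=[0, 0, 2, 1]
Event 3: LOCAL 1: VV[1][1]++ -> VV[1]=[0, 1, 0, 0]
Event 4: SEND 0->2: VV[0][0]++ -> VV[0]=[1, 0, 0, 0], msg_vec=[1, 0, 0, 0]; VV[2]=max(VV[2],msg_vec) then VV[2][2]++ -> VV[2]=[1, 0, 3, 1]
Event 5: LOCAL 1: VV[1][1]++ -> VV[1]=[0, 2, 0, 0]
Event 6: LOCAL 2: VV[2][2]++ -> VV[2]=[1, 0, 4, 1]
Event 7: SEND 0->2: VV[0][0]++ -> VV[0]=[2, 0, 0, 0], msg_vec=[2, 0, 0, 0]; VV[2]=max(VV[2],msg_vec) then VV[2][2]++ -> VV[2]=[2, 0, 5, 1]
Event 8: SEND 3->2: VV[3][3]++ -> VV[3]=[0, 0, 0, 2], msg_vec=[0, 0, 0, 2]; VV[2]=max(VV[2],msg_vec) then VV[2][2]++ -> VV[2]=[2, 0, 6, 2]
Event 9: SEND 2->0: VV[2][2]++ -> VV[2]=[2, 0, 7, 2], msg_vec=[2, 0, 7, 2]; VV[0]=max(VV[0],msg_vec) then VV[0][0]++ -> VV[0]=[3, 0, 7, 2]
Event 5 stamp: [0, 2, 0, 0]
Event 9 stamp: [2, 0, 7, 2]
[0, 2, 0, 0] <= [2, 0, 7, 2]? False. Equal? False. Happens-before: False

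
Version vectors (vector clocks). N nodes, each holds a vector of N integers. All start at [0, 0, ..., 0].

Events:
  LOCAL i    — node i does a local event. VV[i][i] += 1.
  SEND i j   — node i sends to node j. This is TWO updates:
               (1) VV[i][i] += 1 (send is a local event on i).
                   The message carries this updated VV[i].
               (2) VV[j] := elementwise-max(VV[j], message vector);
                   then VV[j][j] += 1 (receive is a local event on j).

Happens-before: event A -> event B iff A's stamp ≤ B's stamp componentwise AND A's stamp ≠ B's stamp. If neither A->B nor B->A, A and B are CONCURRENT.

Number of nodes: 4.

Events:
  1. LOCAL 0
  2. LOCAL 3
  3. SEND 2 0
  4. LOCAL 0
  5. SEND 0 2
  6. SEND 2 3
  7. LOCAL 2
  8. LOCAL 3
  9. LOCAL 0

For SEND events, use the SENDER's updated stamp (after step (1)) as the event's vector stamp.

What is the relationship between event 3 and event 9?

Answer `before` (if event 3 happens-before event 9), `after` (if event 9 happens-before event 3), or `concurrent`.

Answer: before

Derivation:
Initial: VV[0]=[0, 0, 0, 0]
Initial: VV[1]=[0, 0, 0, 0]
Initial: VV[2]=[0, 0, 0, 0]
Initial: VV[3]=[0, 0, 0, 0]
Event 1: LOCAL 0: VV[0][0]++ -> VV[0]=[1, 0, 0, 0]
Event 2: LOCAL 3: VV[3][3]++ -> VV[3]=[0, 0, 0, 1]
Event 3: SEND 2->0: VV[2][2]++ -> VV[2]=[0, 0, 1, 0], msg_vec=[0, 0, 1, 0]; VV[0]=max(VV[0],msg_vec) then VV[0][0]++ -> VV[0]=[2, 0, 1, 0]
Event 4: LOCAL 0: VV[0][0]++ -> VV[0]=[3, 0, 1, 0]
Event 5: SEND 0->2: VV[0][0]++ -> VV[0]=[4, 0, 1, 0], msg_vec=[4, 0, 1, 0]; VV[2]=max(VV[2],msg_vec) then VV[2][2]++ -> VV[2]=[4, 0, 2, 0]
Event 6: SEND 2->3: VV[2][2]++ -> VV[2]=[4, 0, 3, 0], msg_vec=[4, 0, 3, 0]; VV[3]=max(VV[3],msg_vec) then VV[3][3]++ -> VV[3]=[4, 0, 3, 2]
Event 7: LOCAL 2: VV[2][2]++ -> VV[2]=[4, 0, 4, 0]
Event 8: LOCAL 3: VV[3][3]++ -> VV[3]=[4, 0, 3, 3]
Event 9: LOCAL 0: VV[0][0]++ -> VV[0]=[5, 0, 1, 0]
Event 3 stamp: [0, 0, 1, 0]
Event 9 stamp: [5, 0, 1, 0]
[0, 0, 1, 0] <= [5, 0, 1, 0]? True
[5, 0, 1, 0] <= [0, 0, 1, 0]? False
Relation: before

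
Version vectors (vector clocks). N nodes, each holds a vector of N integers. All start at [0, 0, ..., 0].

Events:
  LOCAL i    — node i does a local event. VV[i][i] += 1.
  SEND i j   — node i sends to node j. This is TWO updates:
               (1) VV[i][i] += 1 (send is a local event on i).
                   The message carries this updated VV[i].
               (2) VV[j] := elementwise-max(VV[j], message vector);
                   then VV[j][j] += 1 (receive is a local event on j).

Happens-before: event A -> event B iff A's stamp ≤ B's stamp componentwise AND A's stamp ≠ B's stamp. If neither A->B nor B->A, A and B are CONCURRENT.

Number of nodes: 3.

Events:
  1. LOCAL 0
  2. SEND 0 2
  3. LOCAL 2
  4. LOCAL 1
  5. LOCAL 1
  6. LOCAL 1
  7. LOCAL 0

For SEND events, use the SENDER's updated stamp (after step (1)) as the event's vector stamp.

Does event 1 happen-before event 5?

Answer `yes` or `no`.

Initial: VV[0]=[0, 0, 0]
Initial: VV[1]=[0, 0, 0]
Initial: VV[2]=[0, 0, 0]
Event 1: LOCAL 0: VV[0][0]++ -> VV[0]=[1, 0, 0]
Event 2: SEND 0->2: VV[0][0]++ -> VV[0]=[2, 0, 0], msg_vec=[2, 0, 0]; VV[2]=max(VV[2],msg_vec) then VV[2][2]++ -> VV[2]=[2, 0, 1]
Event 3: LOCAL 2: VV[2][2]++ -> VV[2]=[2, 0, 2]
Event 4: LOCAL 1: VV[1][1]++ -> VV[1]=[0, 1, 0]
Event 5: LOCAL 1: VV[1][1]++ -> VV[1]=[0, 2, 0]
Event 6: LOCAL 1: VV[1][1]++ -> VV[1]=[0, 3, 0]
Event 7: LOCAL 0: VV[0][0]++ -> VV[0]=[3, 0, 0]
Event 1 stamp: [1, 0, 0]
Event 5 stamp: [0, 2, 0]
[1, 0, 0] <= [0, 2, 0]? False. Equal? False. Happens-before: False

Answer: no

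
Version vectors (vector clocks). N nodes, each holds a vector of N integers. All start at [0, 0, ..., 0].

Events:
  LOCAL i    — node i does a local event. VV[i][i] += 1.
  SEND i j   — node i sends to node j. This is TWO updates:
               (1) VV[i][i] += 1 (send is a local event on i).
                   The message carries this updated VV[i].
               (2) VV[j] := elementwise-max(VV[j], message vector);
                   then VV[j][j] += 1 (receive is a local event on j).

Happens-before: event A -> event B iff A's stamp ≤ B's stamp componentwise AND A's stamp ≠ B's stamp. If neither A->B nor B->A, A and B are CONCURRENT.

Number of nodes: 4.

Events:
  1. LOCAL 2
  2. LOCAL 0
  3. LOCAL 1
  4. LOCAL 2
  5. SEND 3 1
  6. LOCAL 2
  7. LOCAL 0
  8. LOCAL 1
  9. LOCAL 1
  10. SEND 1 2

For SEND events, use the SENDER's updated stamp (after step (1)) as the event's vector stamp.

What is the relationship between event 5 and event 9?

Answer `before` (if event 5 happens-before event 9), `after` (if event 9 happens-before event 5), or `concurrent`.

Answer: before

Derivation:
Initial: VV[0]=[0, 0, 0, 0]
Initial: VV[1]=[0, 0, 0, 0]
Initial: VV[2]=[0, 0, 0, 0]
Initial: VV[3]=[0, 0, 0, 0]
Event 1: LOCAL 2: VV[2][2]++ -> VV[2]=[0, 0, 1, 0]
Event 2: LOCAL 0: VV[0][0]++ -> VV[0]=[1, 0, 0, 0]
Event 3: LOCAL 1: VV[1][1]++ -> VV[1]=[0, 1, 0, 0]
Event 4: LOCAL 2: VV[2][2]++ -> VV[2]=[0, 0, 2, 0]
Event 5: SEND 3->1: VV[3][3]++ -> VV[3]=[0, 0, 0, 1], msg_vec=[0, 0, 0, 1]; VV[1]=max(VV[1],msg_vec) then VV[1][1]++ -> VV[1]=[0, 2, 0, 1]
Event 6: LOCAL 2: VV[2][2]++ -> VV[2]=[0, 0, 3, 0]
Event 7: LOCAL 0: VV[0][0]++ -> VV[0]=[2, 0, 0, 0]
Event 8: LOCAL 1: VV[1][1]++ -> VV[1]=[0, 3, 0, 1]
Event 9: LOCAL 1: VV[1][1]++ -> VV[1]=[0, 4, 0, 1]
Event 10: SEND 1->2: VV[1][1]++ -> VV[1]=[0, 5, 0, 1], msg_vec=[0, 5, 0, 1]; VV[2]=max(VV[2],msg_vec) then VV[2][2]++ -> VV[2]=[0, 5, 4, 1]
Event 5 stamp: [0, 0, 0, 1]
Event 9 stamp: [0, 4, 0, 1]
[0, 0, 0, 1] <= [0, 4, 0, 1]? True
[0, 4, 0, 1] <= [0, 0, 0, 1]? False
Relation: before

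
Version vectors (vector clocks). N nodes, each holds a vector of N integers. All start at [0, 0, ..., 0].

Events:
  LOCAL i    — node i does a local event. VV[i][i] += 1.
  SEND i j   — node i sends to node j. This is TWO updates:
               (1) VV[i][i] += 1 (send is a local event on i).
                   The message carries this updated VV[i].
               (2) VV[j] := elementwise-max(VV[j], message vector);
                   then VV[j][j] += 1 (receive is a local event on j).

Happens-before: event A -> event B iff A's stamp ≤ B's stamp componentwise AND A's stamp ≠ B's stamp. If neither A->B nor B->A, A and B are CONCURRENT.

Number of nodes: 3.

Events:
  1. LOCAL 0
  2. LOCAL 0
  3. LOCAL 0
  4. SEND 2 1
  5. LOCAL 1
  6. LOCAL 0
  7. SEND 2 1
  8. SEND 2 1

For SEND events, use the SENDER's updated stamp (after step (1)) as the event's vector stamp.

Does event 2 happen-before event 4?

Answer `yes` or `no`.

Initial: VV[0]=[0, 0, 0]
Initial: VV[1]=[0, 0, 0]
Initial: VV[2]=[0, 0, 0]
Event 1: LOCAL 0: VV[0][0]++ -> VV[0]=[1, 0, 0]
Event 2: LOCAL 0: VV[0][0]++ -> VV[0]=[2, 0, 0]
Event 3: LOCAL 0: VV[0][0]++ -> VV[0]=[3, 0, 0]
Event 4: SEND 2->1: VV[2][2]++ -> VV[2]=[0, 0, 1], msg_vec=[0, 0, 1]; VV[1]=max(VV[1],msg_vec) then VV[1][1]++ -> VV[1]=[0, 1, 1]
Event 5: LOCAL 1: VV[1][1]++ -> VV[1]=[0, 2, 1]
Event 6: LOCAL 0: VV[0][0]++ -> VV[0]=[4, 0, 0]
Event 7: SEND 2->1: VV[2][2]++ -> VV[2]=[0, 0, 2], msg_vec=[0, 0, 2]; VV[1]=max(VV[1],msg_vec) then VV[1][1]++ -> VV[1]=[0, 3, 2]
Event 8: SEND 2->1: VV[2][2]++ -> VV[2]=[0, 0, 3], msg_vec=[0, 0, 3]; VV[1]=max(VV[1],msg_vec) then VV[1][1]++ -> VV[1]=[0, 4, 3]
Event 2 stamp: [2, 0, 0]
Event 4 stamp: [0, 0, 1]
[2, 0, 0] <= [0, 0, 1]? False. Equal? False. Happens-before: False

Answer: no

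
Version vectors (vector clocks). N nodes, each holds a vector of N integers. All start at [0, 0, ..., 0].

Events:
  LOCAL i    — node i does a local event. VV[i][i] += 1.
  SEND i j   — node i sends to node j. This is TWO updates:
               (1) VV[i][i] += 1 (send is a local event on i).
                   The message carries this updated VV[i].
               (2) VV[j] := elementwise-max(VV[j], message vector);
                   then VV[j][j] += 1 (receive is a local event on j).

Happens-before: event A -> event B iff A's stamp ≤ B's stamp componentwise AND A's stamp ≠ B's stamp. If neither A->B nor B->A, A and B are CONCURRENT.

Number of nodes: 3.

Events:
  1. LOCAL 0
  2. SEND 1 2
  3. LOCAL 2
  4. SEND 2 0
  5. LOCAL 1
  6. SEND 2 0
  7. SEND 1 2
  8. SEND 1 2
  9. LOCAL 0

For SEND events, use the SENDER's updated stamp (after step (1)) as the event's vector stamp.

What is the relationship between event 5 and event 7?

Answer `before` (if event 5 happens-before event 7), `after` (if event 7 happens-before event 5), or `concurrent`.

Initial: VV[0]=[0, 0, 0]
Initial: VV[1]=[0, 0, 0]
Initial: VV[2]=[0, 0, 0]
Event 1: LOCAL 0: VV[0][0]++ -> VV[0]=[1, 0, 0]
Event 2: SEND 1->2: VV[1][1]++ -> VV[1]=[0, 1, 0], msg_vec=[0, 1, 0]; VV[2]=max(VV[2],msg_vec) then VV[2][2]++ -> VV[2]=[0, 1, 1]
Event 3: LOCAL 2: VV[2][2]++ -> VV[2]=[0, 1, 2]
Event 4: SEND 2->0: VV[2][2]++ -> VV[2]=[0, 1, 3], msg_vec=[0, 1, 3]; VV[0]=max(VV[0],msg_vec) then VV[0][0]++ -> VV[0]=[2, 1, 3]
Event 5: LOCAL 1: VV[1][1]++ -> VV[1]=[0, 2, 0]
Event 6: SEND 2->0: VV[2][2]++ -> VV[2]=[0, 1, 4], msg_vec=[0, 1, 4]; VV[0]=max(VV[0],msg_vec) then VV[0][0]++ -> VV[0]=[3, 1, 4]
Event 7: SEND 1->2: VV[1][1]++ -> VV[1]=[0, 3, 0], msg_vec=[0, 3, 0]; VV[2]=max(VV[2],msg_vec) then VV[2][2]++ -> VV[2]=[0, 3, 5]
Event 8: SEND 1->2: VV[1][1]++ -> VV[1]=[0, 4, 0], msg_vec=[0, 4, 0]; VV[2]=max(VV[2],msg_vec) then VV[2][2]++ -> VV[2]=[0, 4, 6]
Event 9: LOCAL 0: VV[0][0]++ -> VV[0]=[4, 1, 4]
Event 5 stamp: [0, 2, 0]
Event 7 stamp: [0, 3, 0]
[0, 2, 0] <= [0, 3, 0]? True
[0, 3, 0] <= [0, 2, 0]? False
Relation: before

Answer: before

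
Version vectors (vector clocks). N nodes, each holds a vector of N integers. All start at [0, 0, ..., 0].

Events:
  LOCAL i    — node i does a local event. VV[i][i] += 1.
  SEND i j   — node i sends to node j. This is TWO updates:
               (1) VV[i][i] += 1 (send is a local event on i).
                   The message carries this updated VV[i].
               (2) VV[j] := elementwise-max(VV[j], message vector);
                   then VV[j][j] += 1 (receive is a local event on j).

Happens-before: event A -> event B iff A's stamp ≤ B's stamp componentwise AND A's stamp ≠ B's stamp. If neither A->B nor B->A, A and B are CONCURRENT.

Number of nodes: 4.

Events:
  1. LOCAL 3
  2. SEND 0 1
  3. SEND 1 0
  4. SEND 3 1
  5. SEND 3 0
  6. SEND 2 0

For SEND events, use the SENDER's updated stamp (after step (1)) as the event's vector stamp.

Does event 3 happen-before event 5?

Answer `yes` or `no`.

Initial: VV[0]=[0, 0, 0, 0]
Initial: VV[1]=[0, 0, 0, 0]
Initial: VV[2]=[0, 0, 0, 0]
Initial: VV[3]=[0, 0, 0, 0]
Event 1: LOCAL 3: VV[3][3]++ -> VV[3]=[0, 0, 0, 1]
Event 2: SEND 0->1: VV[0][0]++ -> VV[0]=[1, 0, 0, 0], msg_vec=[1, 0, 0, 0]; VV[1]=max(VV[1],msg_vec) then VV[1][1]++ -> VV[1]=[1, 1, 0, 0]
Event 3: SEND 1->0: VV[1][1]++ -> VV[1]=[1, 2, 0, 0], msg_vec=[1, 2, 0, 0]; VV[0]=max(VV[0],msg_vec) then VV[0][0]++ -> VV[0]=[2, 2, 0, 0]
Event 4: SEND 3->1: VV[3][3]++ -> VV[3]=[0, 0, 0, 2], msg_vec=[0, 0, 0, 2]; VV[1]=max(VV[1],msg_vec) then VV[1][1]++ -> VV[1]=[1, 3, 0, 2]
Event 5: SEND 3->0: VV[3][3]++ -> VV[3]=[0, 0, 0, 3], msg_vec=[0, 0, 0, 3]; VV[0]=max(VV[0],msg_vec) then VV[0][0]++ -> VV[0]=[3, 2, 0, 3]
Event 6: SEND 2->0: VV[2][2]++ -> VV[2]=[0, 0, 1, 0], msg_vec=[0, 0, 1, 0]; VV[0]=max(VV[0],msg_vec) then VV[0][0]++ -> VV[0]=[4, 2, 1, 3]
Event 3 stamp: [1, 2, 0, 0]
Event 5 stamp: [0, 0, 0, 3]
[1, 2, 0, 0] <= [0, 0, 0, 3]? False. Equal? False. Happens-before: False

Answer: no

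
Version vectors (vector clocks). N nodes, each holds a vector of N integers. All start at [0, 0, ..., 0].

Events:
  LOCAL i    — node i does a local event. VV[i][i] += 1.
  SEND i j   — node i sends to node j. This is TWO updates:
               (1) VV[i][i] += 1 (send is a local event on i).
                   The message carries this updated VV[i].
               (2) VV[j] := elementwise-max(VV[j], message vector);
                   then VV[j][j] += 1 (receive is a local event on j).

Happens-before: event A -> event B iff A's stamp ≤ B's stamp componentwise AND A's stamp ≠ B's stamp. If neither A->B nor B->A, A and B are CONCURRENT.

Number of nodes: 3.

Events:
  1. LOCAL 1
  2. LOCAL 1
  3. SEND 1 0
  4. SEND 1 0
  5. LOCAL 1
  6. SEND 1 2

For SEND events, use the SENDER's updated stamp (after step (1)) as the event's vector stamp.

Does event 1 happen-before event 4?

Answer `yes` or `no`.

Answer: yes

Derivation:
Initial: VV[0]=[0, 0, 0]
Initial: VV[1]=[0, 0, 0]
Initial: VV[2]=[0, 0, 0]
Event 1: LOCAL 1: VV[1][1]++ -> VV[1]=[0, 1, 0]
Event 2: LOCAL 1: VV[1][1]++ -> VV[1]=[0, 2, 0]
Event 3: SEND 1->0: VV[1][1]++ -> VV[1]=[0, 3, 0], msg_vec=[0, 3, 0]; VV[0]=max(VV[0],msg_vec) then VV[0][0]++ -> VV[0]=[1, 3, 0]
Event 4: SEND 1->0: VV[1][1]++ -> VV[1]=[0, 4, 0], msg_vec=[0, 4, 0]; VV[0]=max(VV[0],msg_vec) then VV[0][0]++ -> VV[0]=[2, 4, 0]
Event 5: LOCAL 1: VV[1][1]++ -> VV[1]=[0, 5, 0]
Event 6: SEND 1->2: VV[1][1]++ -> VV[1]=[0, 6, 0], msg_vec=[0, 6, 0]; VV[2]=max(VV[2],msg_vec) then VV[2][2]++ -> VV[2]=[0, 6, 1]
Event 1 stamp: [0, 1, 0]
Event 4 stamp: [0, 4, 0]
[0, 1, 0] <= [0, 4, 0]? True. Equal? False. Happens-before: True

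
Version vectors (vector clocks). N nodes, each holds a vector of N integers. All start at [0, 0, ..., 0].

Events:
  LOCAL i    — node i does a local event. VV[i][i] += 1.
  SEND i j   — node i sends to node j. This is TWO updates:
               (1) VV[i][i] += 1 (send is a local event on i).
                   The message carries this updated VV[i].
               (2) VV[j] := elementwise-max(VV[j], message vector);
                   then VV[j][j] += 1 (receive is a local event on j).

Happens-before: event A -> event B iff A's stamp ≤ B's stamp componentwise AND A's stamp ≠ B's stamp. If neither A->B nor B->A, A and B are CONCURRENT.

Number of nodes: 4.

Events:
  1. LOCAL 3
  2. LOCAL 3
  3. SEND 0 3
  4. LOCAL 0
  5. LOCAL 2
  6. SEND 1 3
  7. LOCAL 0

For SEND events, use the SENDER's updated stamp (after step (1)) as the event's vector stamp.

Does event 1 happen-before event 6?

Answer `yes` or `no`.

Initial: VV[0]=[0, 0, 0, 0]
Initial: VV[1]=[0, 0, 0, 0]
Initial: VV[2]=[0, 0, 0, 0]
Initial: VV[3]=[0, 0, 0, 0]
Event 1: LOCAL 3: VV[3][3]++ -> VV[3]=[0, 0, 0, 1]
Event 2: LOCAL 3: VV[3][3]++ -> VV[3]=[0, 0, 0, 2]
Event 3: SEND 0->3: VV[0][0]++ -> VV[0]=[1, 0, 0, 0], msg_vec=[1, 0, 0, 0]; VV[3]=max(VV[3],msg_vec) then VV[3][3]++ -> VV[3]=[1, 0, 0, 3]
Event 4: LOCAL 0: VV[0][0]++ -> VV[0]=[2, 0, 0, 0]
Event 5: LOCAL 2: VV[2][2]++ -> VV[2]=[0, 0, 1, 0]
Event 6: SEND 1->3: VV[1][1]++ -> VV[1]=[0, 1, 0, 0], msg_vec=[0, 1, 0, 0]; VV[3]=max(VV[3],msg_vec) then VV[3][3]++ -> VV[3]=[1, 1, 0, 4]
Event 7: LOCAL 0: VV[0][0]++ -> VV[0]=[3, 0, 0, 0]
Event 1 stamp: [0, 0, 0, 1]
Event 6 stamp: [0, 1, 0, 0]
[0, 0, 0, 1] <= [0, 1, 0, 0]? False. Equal? False. Happens-before: False

Answer: no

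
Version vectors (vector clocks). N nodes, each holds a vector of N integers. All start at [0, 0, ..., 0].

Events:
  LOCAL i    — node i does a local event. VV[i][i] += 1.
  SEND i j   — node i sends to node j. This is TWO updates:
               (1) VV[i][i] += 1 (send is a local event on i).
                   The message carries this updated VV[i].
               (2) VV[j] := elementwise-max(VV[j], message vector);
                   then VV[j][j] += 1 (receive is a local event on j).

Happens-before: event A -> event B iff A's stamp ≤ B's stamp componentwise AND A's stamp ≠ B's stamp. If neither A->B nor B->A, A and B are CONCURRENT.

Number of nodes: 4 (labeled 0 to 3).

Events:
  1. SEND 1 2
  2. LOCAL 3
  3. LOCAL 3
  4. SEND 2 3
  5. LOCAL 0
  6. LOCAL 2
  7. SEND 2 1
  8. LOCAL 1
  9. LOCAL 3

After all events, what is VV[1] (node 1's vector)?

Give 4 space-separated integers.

Answer: 0 3 4 0

Derivation:
Initial: VV[0]=[0, 0, 0, 0]
Initial: VV[1]=[0, 0, 0, 0]
Initial: VV[2]=[0, 0, 0, 0]
Initial: VV[3]=[0, 0, 0, 0]
Event 1: SEND 1->2: VV[1][1]++ -> VV[1]=[0, 1, 0, 0], msg_vec=[0, 1, 0, 0]; VV[2]=max(VV[2],msg_vec) then VV[2][2]++ -> VV[2]=[0, 1, 1, 0]
Event 2: LOCAL 3: VV[3][3]++ -> VV[3]=[0, 0, 0, 1]
Event 3: LOCAL 3: VV[3][3]++ -> VV[3]=[0, 0, 0, 2]
Event 4: SEND 2->3: VV[2][2]++ -> VV[2]=[0, 1, 2, 0], msg_vec=[0, 1, 2, 0]; VV[3]=max(VV[3],msg_vec) then VV[3][3]++ -> VV[3]=[0, 1, 2, 3]
Event 5: LOCAL 0: VV[0][0]++ -> VV[0]=[1, 0, 0, 0]
Event 6: LOCAL 2: VV[2][2]++ -> VV[2]=[0, 1, 3, 0]
Event 7: SEND 2->1: VV[2][2]++ -> VV[2]=[0, 1, 4, 0], msg_vec=[0, 1, 4, 0]; VV[1]=max(VV[1],msg_vec) then VV[1][1]++ -> VV[1]=[0, 2, 4, 0]
Event 8: LOCAL 1: VV[1][1]++ -> VV[1]=[0, 3, 4, 0]
Event 9: LOCAL 3: VV[3][3]++ -> VV[3]=[0, 1, 2, 4]
Final vectors: VV[0]=[1, 0, 0, 0]; VV[1]=[0, 3, 4, 0]; VV[2]=[0, 1, 4, 0]; VV[3]=[0, 1, 2, 4]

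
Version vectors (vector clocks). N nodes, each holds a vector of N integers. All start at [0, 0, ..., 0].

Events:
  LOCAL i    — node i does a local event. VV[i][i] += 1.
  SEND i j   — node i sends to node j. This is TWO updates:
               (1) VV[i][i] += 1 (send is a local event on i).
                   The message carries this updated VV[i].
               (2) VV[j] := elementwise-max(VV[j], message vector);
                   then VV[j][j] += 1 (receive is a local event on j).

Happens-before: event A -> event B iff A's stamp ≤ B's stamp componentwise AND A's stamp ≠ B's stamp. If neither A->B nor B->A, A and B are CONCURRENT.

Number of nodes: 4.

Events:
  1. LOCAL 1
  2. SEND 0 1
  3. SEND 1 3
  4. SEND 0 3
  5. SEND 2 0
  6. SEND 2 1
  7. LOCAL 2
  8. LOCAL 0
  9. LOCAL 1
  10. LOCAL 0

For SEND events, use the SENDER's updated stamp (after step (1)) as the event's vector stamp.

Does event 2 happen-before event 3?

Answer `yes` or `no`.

Initial: VV[0]=[0, 0, 0, 0]
Initial: VV[1]=[0, 0, 0, 0]
Initial: VV[2]=[0, 0, 0, 0]
Initial: VV[3]=[0, 0, 0, 0]
Event 1: LOCAL 1: VV[1][1]++ -> VV[1]=[0, 1, 0, 0]
Event 2: SEND 0->1: VV[0][0]++ -> VV[0]=[1, 0, 0, 0], msg_vec=[1, 0, 0, 0]; VV[1]=max(VV[1],msg_vec) then VV[1][1]++ -> VV[1]=[1, 2, 0, 0]
Event 3: SEND 1->3: VV[1][1]++ -> VV[1]=[1, 3, 0, 0], msg_vec=[1, 3, 0, 0]; VV[3]=max(VV[3],msg_vec) then VV[3][3]++ -> VV[3]=[1, 3, 0, 1]
Event 4: SEND 0->3: VV[0][0]++ -> VV[0]=[2, 0, 0, 0], msg_vec=[2, 0, 0, 0]; VV[3]=max(VV[3],msg_vec) then VV[3][3]++ -> VV[3]=[2, 3, 0, 2]
Event 5: SEND 2->0: VV[2][2]++ -> VV[2]=[0, 0, 1, 0], msg_vec=[0, 0, 1, 0]; VV[0]=max(VV[0],msg_vec) then VV[0][0]++ -> VV[0]=[3, 0, 1, 0]
Event 6: SEND 2->1: VV[2][2]++ -> VV[2]=[0, 0, 2, 0], msg_vec=[0, 0, 2, 0]; VV[1]=max(VV[1],msg_vec) then VV[1][1]++ -> VV[1]=[1, 4, 2, 0]
Event 7: LOCAL 2: VV[2][2]++ -> VV[2]=[0, 0, 3, 0]
Event 8: LOCAL 0: VV[0][0]++ -> VV[0]=[4, 0, 1, 0]
Event 9: LOCAL 1: VV[1][1]++ -> VV[1]=[1, 5, 2, 0]
Event 10: LOCAL 0: VV[0][0]++ -> VV[0]=[5, 0, 1, 0]
Event 2 stamp: [1, 0, 0, 0]
Event 3 stamp: [1, 3, 0, 0]
[1, 0, 0, 0] <= [1, 3, 0, 0]? True. Equal? False. Happens-before: True

Answer: yes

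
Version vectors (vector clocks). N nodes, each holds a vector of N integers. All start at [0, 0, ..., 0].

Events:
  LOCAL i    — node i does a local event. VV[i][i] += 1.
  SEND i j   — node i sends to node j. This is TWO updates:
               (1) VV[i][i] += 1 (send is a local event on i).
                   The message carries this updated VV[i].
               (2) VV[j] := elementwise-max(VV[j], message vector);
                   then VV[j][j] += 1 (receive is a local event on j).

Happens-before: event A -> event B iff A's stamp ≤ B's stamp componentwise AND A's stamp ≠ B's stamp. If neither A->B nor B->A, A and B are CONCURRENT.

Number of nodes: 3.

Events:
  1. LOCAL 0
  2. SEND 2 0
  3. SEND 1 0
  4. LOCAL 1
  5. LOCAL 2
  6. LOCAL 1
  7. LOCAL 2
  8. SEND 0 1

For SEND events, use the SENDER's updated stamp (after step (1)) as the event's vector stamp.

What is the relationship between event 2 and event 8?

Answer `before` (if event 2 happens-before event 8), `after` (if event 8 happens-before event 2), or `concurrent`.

Answer: before

Derivation:
Initial: VV[0]=[0, 0, 0]
Initial: VV[1]=[0, 0, 0]
Initial: VV[2]=[0, 0, 0]
Event 1: LOCAL 0: VV[0][0]++ -> VV[0]=[1, 0, 0]
Event 2: SEND 2->0: VV[2][2]++ -> VV[2]=[0, 0, 1], msg_vec=[0, 0, 1]; VV[0]=max(VV[0],msg_vec) then VV[0][0]++ -> VV[0]=[2, 0, 1]
Event 3: SEND 1->0: VV[1][1]++ -> VV[1]=[0, 1, 0], msg_vec=[0, 1, 0]; VV[0]=max(VV[0],msg_vec) then VV[0][0]++ -> VV[0]=[3, 1, 1]
Event 4: LOCAL 1: VV[1][1]++ -> VV[1]=[0, 2, 0]
Event 5: LOCAL 2: VV[2][2]++ -> VV[2]=[0, 0, 2]
Event 6: LOCAL 1: VV[1][1]++ -> VV[1]=[0, 3, 0]
Event 7: LOCAL 2: VV[2][2]++ -> VV[2]=[0, 0, 3]
Event 8: SEND 0->1: VV[0][0]++ -> VV[0]=[4, 1, 1], msg_vec=[4, 1, 1]; VV[1]=max(VV[1],msg_vec) then VV[1][1]++ -> VV[1]=[4, 4, 1]
Event 2 stamp: [0, 0, 1]
Event 8 stamp: [4, 1, 1]
[0, 0, 1] <= [4, 1, 1]? True
[4, 1, 1] <= [0, 0, 1]? False
Relation: before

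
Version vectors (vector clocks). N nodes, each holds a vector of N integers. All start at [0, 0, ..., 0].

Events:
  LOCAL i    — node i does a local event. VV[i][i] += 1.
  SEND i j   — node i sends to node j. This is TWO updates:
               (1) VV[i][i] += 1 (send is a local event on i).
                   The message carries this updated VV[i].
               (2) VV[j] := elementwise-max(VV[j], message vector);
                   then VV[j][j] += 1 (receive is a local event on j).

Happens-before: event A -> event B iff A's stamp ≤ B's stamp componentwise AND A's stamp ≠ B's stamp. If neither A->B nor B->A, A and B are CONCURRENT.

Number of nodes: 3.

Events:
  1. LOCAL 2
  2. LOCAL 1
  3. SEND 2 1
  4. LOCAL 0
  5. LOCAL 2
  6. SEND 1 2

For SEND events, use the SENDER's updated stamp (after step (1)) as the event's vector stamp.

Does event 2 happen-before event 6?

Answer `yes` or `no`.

Answer: yes

Derivation:
Initial: VV[0]=[0, 0, 0]
Initial: VV[1]=[0, 0, 0]
Initial: VV[2]=[0, 0, 0]
Event 1: LOCAL 2: VV[2][2]++ -> VV[2]=[0, 0, 1]
Event 2: LOCAL 1: VV[1][1]++ -> VV[1]=[0, 1, 0]
Event 3: SEND 2->1: VV[2][2]++ -> VV[2]=[0, 0, 2], msg_vec=[0, 0, 2]; VV[1]=max(VV[1],msg_vec) then VV[1][1]++ -> VV[1]=[0, 2, 2]
Event 4: LOCAL 0: VV[0][0]++ -> VV[0]=[1, 0, 0]
Event 5: LOCAL 2: VV[2][2]++ -> VV[2]=[0, 0, 3]
Event 6: SEND 1->2: VV[1][1]++ -> VV[1]=[0, 3, 2], msg_vec=[0, 3, 2]; VV[2]=max(VV[2],msg_vec) then VV[2][2]++ -> VV[2]=[0, 3, 4]
Event 2 stamp: [0, 1, 0]
Event 6 stamp: [0, 3, 2]
[0, 1, 0] <= [0, 3, 2]? True. Equal? False. Happens-before: True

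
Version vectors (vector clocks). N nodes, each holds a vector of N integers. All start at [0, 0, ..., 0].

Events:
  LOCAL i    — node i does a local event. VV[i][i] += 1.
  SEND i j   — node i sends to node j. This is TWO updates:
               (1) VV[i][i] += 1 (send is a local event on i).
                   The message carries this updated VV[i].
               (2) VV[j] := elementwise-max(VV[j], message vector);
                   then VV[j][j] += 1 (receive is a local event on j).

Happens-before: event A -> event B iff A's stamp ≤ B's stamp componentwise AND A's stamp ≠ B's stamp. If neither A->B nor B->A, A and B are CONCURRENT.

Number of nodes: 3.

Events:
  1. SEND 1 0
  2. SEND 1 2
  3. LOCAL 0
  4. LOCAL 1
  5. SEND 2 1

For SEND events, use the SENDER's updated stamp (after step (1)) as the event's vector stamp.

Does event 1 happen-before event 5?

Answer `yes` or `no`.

Answer: yes

Derivation:
Initial: VV[0]=[0, 0, 0]
Initial: VV[1]=[0, 0, 0]
Initial: VV[2]=[0, 0, 0]
Event 1: SEND 1->0: VV[1][1]++ -> VV[1]=[0, 1, 0], msg_vec=[0, 1, 0]; VV[0]=max(VV[0],msg_vec) then VV[0][0]++ -> VV[0]=[1, 1, 0]
Event 2: SEND 1->2: VV[1][1]++ -> VV[1]=[0, 2, 0], msg_vec=[0, 2, 0]; VV[2]=max(VV[2],msg_vec) then VV[2][2]++ -> VV[2]=[0, 2, 1]
Event 3: LOCAL 0: VV[0][0]++ -> VV[0]=[2, 1, 0]
Event 4: LOCAL 1: VV[1][1]++ -> VV[1]=[0, 3, 0]
Event 5: SEND 2->1: VV[2][2]++ -> VV[2]=[0, 2, 2], msg_vec=[0, 2, 2]; VV[1]=max(VV[1],msg_vec) then VV[1][1]++ -> VV[1]=[0, 4, 2]
Event 1 stamp: [0, 1, 0]
Event 5 stamp: [0, 2, 2]
[0, 1, 0] <= [0, 2, 2]? True. Equal? False. Happens-before: True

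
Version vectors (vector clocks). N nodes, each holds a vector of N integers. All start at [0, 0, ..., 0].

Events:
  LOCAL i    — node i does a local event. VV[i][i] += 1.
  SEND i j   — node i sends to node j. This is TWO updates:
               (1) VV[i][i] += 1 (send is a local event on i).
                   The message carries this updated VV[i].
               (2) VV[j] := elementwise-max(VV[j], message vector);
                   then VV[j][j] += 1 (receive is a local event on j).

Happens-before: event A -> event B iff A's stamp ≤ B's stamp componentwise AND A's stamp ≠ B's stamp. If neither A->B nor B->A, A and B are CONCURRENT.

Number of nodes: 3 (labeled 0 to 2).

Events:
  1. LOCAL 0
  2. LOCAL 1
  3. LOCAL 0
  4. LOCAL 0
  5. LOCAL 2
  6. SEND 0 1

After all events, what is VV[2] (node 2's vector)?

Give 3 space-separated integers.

Initial: VV[0]=[0, 0, 0]
Initial: VV[1]=[0, 0, 0]
Initial: VV[2]=[0, 0, 0]
Event 1: LOCAL 0: VV[0][0]++ -> VV[0]=[1, 0, 0]
Event 2: LOCAL 1: VV[1][1]++ -> VV[1]=[0, 1, 0]
Event 3: LOCAL 0: VV[0][0]++ -> VV[0]=[2, 0, 0]
Event 4: LOCAL 0: VV[0][0]++ -> VV[0]=[3, 0, 0]
Event 5: LOCAL 2: VV[2][2]++ -> VV[2]=[0, 0, 1]
Event 6: SEND 0->1: VV[0][0]++ -> VV[0]=[4, 0, 0], msg_vec=[4, 0, 0]; VV[1]=max(VV[1],msg_vec) then VV[1][1]++ -> VV[1]=[4, 2, 0]
Final vectors: VV[0]=[4, 0, 0]; VV[1]=[4, 2, 0]; VV[2]=[0, 0, 1]

Answer: 0 0 1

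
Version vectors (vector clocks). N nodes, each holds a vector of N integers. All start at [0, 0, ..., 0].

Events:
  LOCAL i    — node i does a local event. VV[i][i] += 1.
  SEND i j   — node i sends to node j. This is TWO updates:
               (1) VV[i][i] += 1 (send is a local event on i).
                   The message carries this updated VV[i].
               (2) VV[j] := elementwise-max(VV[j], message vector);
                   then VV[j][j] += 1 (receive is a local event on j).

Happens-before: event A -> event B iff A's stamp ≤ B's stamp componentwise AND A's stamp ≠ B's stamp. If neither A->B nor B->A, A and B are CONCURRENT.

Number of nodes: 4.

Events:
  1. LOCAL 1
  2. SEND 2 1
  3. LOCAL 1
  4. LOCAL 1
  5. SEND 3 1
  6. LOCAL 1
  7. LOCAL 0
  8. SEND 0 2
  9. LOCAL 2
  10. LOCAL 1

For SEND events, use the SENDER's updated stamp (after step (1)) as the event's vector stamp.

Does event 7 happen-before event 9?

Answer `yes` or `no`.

Answer: yes

Derivation:
Initial: VV[0]=[0, 0, 0, 0]
Initial: VV[1]=[0, 0, 0, 0]
Initial: VV[2]=[0, 0, 0, 0]
Initial: VV[3]=[0, 0, 0, 0]
Event 1: LOCAL 1: VV[1][1]++ -> VV[1]=[0, 1, 0, 0]
Event 2: SEND 2->1: VV[2][2]++ -> VV[2]=[0, 0, 1, 0], msg_vec=[0, 0, 1, 0]; VV[1]=max(VV[1],msg_vec) then VV[1][1]++ -> VV[1]=[0, 2, 1, 0]
Event 3: LOCAL 1: VV[1][1]++ -> VV[1]=[0, 3, 1, 0]
Event 4: LOCAL 1: VV[1][1]++ -> VV[1]=[0, 4, 1, 0]
Event 5: SEND 3->1: VV[3][3]++ -> VV[3]=[0, 0, 0, 1], msg_vec=[0, 0, 0, 1]; VV[1]=max(VV[1],msg_vec) then VV[1][1]++ -> VV[1]=[0, 5, 1, 1]
Event 6: LOCAL 1: VV[1][1]++ -> VV[1]=[0, 6, 1, 1]
Event 7: LOCAL 0: VV[0][0]++ -> VV[0]=[1, 0, 0, 0]
Event 8: SEND 0->2: VV[0][0]++ -> VV[0]=[2, 0, 0, 0], msg_vec=[2, 0, 0, 0]; VV[2]=max(VV[2],msg_vec) then VV[2][2]++ -> VV[2]=[2, 0, 2, 0]
Event 9: LOCAL 2: VV[2][2]++ -> VV[2]=[2, 0, 3, 0]
Event 10: LOCAL 1: VV[1][1]++ -> VV[1]=[0, 7, 1, 1]
Event 7 stamp: [1, 0, 0, 0]
Event 9 stamp: [2, 0, 3, 0]
[1, 0, 0, 0] <= [2, 0, 3, 0]? True. Equal? False. Happens-before: True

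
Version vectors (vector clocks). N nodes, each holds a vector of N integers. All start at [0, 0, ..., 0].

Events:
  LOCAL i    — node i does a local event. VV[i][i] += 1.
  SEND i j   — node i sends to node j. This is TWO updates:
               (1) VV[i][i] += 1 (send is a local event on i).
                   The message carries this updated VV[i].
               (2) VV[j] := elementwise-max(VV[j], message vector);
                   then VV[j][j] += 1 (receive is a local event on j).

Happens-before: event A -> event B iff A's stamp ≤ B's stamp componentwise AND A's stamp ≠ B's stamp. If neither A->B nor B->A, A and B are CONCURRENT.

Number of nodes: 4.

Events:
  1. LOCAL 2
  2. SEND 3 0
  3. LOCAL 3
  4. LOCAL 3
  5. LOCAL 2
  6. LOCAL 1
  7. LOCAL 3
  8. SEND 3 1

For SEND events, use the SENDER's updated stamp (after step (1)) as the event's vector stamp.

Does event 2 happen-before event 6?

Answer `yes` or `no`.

Initial: VV[0]=[0, 0, 0, 0]
Initial: VV[1]=[0, 0, 0, 0]
Initial: VV[2]=[0, 0, 0, 0]
Initial: VV[3]=[0, 0, 0, 0]
Event 1: LOCAL 2: VV[2][2]++ -> VV[2]=[0, 0, 1, 0]
Event 2: SEND 3->0: VV[3][3]++ -> VV[3]=[0, 0, 0, 1], msg_vec=[0, 0, 0, 1]; VV[0]=max(VV[0],msg_vec) then VV[0][0]++ -> VV[0]=[1, 0, 0, 1]
Event 3: LOCAL 3: VV[3][3]++ -> VV[3]=[0, 0, 0, 2]
Event 4: LOCAL 3: VV[3][3]++ -> VV[3]=[0, 0, 0, 3]
Event 5: LOCAL 2: VV[2][2]++ -> VV[2]=[0, 0, 2, 0]
Event 6: LOCAL 1: VV[1][1]++ -> VV[1]=[0, 1, 0, 0]
Event 7: LOCAL 3: VV[3][3]++ -> VV[3]=[0, 0, 0, 4]
Event 8: SEND 3->1: VV[3][3]++ -> VV[3]=[0, 0, 0, 5], msg_vec=[0, 0, 0, 5]; VV[1]=max(VV[1],msg_vec) then VV[1][1]++ -> VV[1]=[0, 2, 0, 5]
Event 2 stamp: [0, 0, 0, 1]
Event 6 stamp: [0, 1, 0, 0]
[0, 0, 0, 1] <= [0, 1, 0, 0]? False. Equal? False. Happens-before: False

Answer: no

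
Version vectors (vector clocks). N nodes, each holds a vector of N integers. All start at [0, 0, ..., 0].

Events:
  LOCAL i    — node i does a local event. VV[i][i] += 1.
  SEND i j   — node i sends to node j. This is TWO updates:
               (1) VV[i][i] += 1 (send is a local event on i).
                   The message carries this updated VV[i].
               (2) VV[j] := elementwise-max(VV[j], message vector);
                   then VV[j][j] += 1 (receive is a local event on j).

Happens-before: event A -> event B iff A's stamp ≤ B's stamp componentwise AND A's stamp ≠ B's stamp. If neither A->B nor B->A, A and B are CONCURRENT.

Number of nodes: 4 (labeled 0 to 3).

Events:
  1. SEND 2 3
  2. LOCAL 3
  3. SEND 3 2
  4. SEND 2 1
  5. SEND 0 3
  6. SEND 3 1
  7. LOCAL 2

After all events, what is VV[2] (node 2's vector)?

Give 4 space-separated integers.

Initial: VV[0]=[0, 0, 0, 0]
Initial: VV[1]=[0, 0, 0, 0]
Initial: VV[2]=[0, 0, 0, 0]
Initial: VV[3]=[0, 0, 0, 0]
Event 1: SEND 2->3: VV[2][2]++ -> VV[2]=[0, 0, 1, 0], msg_vec=[0, 0, 1, 0]; VV[3]=max(VV[3],msg_vec) then VV[3][3]++ -> VV[3]=[0, 0, 1, 1]
Event 2: LOCAL 3: VV[3][3]++ -> VV[3]=[0, 0, 1, 2]
Event 3: SEND 3->2: VV[3][3]++ -> VV[3]=[0, 0, 1, 3], msg_vec=[0, 0, 1, 3]; VV[2]=max(VV[2],msg_vec) then VV[2][2]++ -> VV[2]=[0, 0, 2, 3]
Event 4: SEND 2->1: VV[2][2]++ -> VV[2]=[0, 0, 3, 3], msg_vec=[0, 0, 3, 3]; VV[1]=max(VV[1],msg_vec) then VV[1][1]++ -> VV[1]=[0, 1, 3, 3]
Event 5: SEND 0->3: VV[0][0]++ -> VV[0]=[1, 0, 0, 0], msg_vec=[1, 0, 0, 0]; VV[3]=max(VV[3],msg_vec) then VV[3][3]++ -> VV[3]=[1, 0, 1, 4]
Event 6: SEND 3->1: VV[3][3]++ -> VV[3]=[1, 0, 1, 5], msg_vec=[1, 0, 1, 5]; VV[1]=max(VV[1],msg_vec) then VV[1][1]++ -> VV[1]=[1, 2, 3, 5]
Event 7: LOCAL 2: VV[2][2]++ -> VV[2]=[0, 0, 4, 3]
Final vectors: VV[0]=[1, 0, 0, 0]; VV[1]=[1, 2, 3, 5]; VV[2]=[0, 0, 4, 3]; VV[3]=[1, 0, 1, 5]

Answer: 0 0 4 3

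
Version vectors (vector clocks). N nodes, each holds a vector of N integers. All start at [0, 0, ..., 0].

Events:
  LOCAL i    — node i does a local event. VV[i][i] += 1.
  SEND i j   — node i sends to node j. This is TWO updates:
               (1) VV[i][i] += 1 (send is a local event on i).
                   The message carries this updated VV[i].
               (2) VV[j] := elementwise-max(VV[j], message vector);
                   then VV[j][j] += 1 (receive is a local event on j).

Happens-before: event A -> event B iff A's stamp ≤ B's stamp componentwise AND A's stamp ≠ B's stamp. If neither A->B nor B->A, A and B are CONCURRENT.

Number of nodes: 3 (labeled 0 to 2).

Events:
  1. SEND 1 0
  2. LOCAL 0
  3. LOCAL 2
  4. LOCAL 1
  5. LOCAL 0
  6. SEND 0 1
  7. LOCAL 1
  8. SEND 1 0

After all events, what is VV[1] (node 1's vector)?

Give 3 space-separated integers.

Answer: 4 5 0

Derivation:
Initial: VV[0]=[0, 0, 0]
Initial: VV[1]=[0, 0, 0]
Initial: VV[2]=[0, 0, 0]
Event 1: SEND 1->0: VV[1][1]++ -> VV[1]=[0, 1, 0], msg_vec=[0, 1, 0]; VV[0]=max(VV[0],msg_vec) then VV[0][0]++ -> VV[0]=[1, 1, 0]
Event 2: LOCAL 0: VV[0][0]++ -> VV[0]=[2, 1, 0]
Event 3: LOCAL 2: VV[2][2]++ -> VV[2]=[0, 0, 1]
Event 4: LOCAL 1: VV[1][1]++ -> VV[1]=[0, 2, 0]
Event 5: LOCAL 0: VV[0][0]++ -> VV[0]=[3, 1, 0]
Event 6: SEND 0->1: VV[0][0]++ -> VV[0]=[4, 1, 0], msg_vec=[4, 1, 0]; VV[1]=max(VV[1],msg_vec) then VV[1][1]++ -> VV[1]=[4, 3, 0]
Event 7: LOCAL 1: VV[1][1]++ -> VV[1]=[4, 4, 0]
Event 8: SEND 1->0: VV[1][1]++ -> VV[1]=[4, 5, 0], msg_vec=[4, 5, 0]; VV[0]=max(VV[0],msg_vec) then VV[0][0]++ -> VV[0]=[5, 5, 0]
Final vectors: VV[0]=[5, 5, 0]; VV[1]=[4, 5, 0]; VV[2]=[0, 0, 1]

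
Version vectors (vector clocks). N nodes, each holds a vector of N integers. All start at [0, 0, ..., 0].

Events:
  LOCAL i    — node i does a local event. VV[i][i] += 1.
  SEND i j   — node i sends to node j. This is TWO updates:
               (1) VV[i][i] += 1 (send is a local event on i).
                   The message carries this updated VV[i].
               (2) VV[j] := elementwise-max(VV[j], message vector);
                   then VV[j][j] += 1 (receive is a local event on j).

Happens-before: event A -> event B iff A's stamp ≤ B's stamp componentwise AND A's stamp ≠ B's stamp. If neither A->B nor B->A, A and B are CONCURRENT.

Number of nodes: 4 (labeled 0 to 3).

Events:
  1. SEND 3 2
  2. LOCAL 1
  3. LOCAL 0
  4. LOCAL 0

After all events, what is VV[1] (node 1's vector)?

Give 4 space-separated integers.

Initial: VV[0]=[0, 0, 0, 0]
Initial: VV[1]=[0, 0, 0, 0]
Initial: VV[2]=[0, 0, 0, 0]
Initial: VV[3]=[0, 0, 0, 0]
Event 1: SEND 3->2: VV[3][3]++ -> VV[3]=[0, 0, 0, 1], msg_vec=[0, 0, 0, 1]; VV[2]=max(VV[2],msg_vec) then VV[2][2]++ -> VV[2]=[0, 0, 1, 1]
Event 2: LOCAL 1: VV[1][1]++ -> VV[1]=[0, 1, 0, 0]
Event 3: LOCAL 0: VV[0][0]++ -> VV[0]=[1, 0, 0, 0]
Event 4: LOCAL 0: VV[0][0]++ -> VV[0]=[2, 0, 0, 0]
Final vectors: VV[0]=[2, 0, 0, 0]; VV[1]=[0, 1, 0, 0]; VV[2]=[0, 0, 1, 1]; VV[3]=[0, 0, 0, 1]

Answer: 0 1 0 0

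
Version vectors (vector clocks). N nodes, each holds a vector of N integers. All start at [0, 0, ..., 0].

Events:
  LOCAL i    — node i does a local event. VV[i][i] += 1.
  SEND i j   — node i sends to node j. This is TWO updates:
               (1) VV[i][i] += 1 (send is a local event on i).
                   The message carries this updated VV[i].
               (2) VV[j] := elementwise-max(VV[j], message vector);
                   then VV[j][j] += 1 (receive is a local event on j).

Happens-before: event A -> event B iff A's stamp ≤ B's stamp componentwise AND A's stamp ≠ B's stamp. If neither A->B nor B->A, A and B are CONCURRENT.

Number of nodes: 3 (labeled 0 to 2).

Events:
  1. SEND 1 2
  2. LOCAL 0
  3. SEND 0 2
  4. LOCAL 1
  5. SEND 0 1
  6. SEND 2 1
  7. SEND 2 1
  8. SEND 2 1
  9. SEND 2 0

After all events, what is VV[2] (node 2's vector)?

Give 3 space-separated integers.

Initial: VV[0]=[0, 0, 0]
Initial: VV[1]=[0, 0, 0]
Initial: VV[2]=[0, 0, 0]
Event 1: SEND 1->2: VV[1][1]++ -> VV[1]=[0, 1, 0], msg_vec=[0, 1, 0]; VV[2]=max(VV[2],msg_vec) then VV[2][2]++ -> VV[2]=[0, 1, 1]
Event 2: LOCAL 0: VV[0][0]++ -> VV[0]=[1, 0, 0]
Event 3: SEND 0->2: VV[0][0]++ -> VV[0]=[2, 0, 0], msg_vec=[2, 0, 0]; VV[2]=max(VV[2],msg_vec) then VV[2][2]++ -> VV[2]=[2, 1, 2]
Event 4: LOCAL 1: VV[1][1]++ -> VV[1]=[0, 2, 0]
Event 5: SEND 0->1: VV[0][0]++ -> VV[0]=[3, 0, 0], msg_vec=[3, 0, 0]; VV[1]=max(VV[1],msg_vec) then VV[1][1]++ -> VV[1]=[3, 3, 0]
Event 6: SEND 2->1: VV[2][2]++ -> VV[2]=[2, 1, 3], msg_vec=[2, 1, 3]; VV[1]=max(VV[1],msg_vec) then VV[1][1]++ -> VV[1]=[3, 4, 3]
Event 7: SEND 2->1: VV[2][2]++ -> VV[2]=[2, 1, 4], msg_vec=[2, 1, 4]; VV[1]=max(VV[1],msg_vec) then VV[1][1]++ -> VV[1]=[3, 5, 4]
Event 8: SEND 2->1: VV[2][2]++ -> VV[2]=[2, 1, 5], msg_vec=[2, 1, 5]; VV[1]=max(VV[1],msg_vec) then VV[1][1]++ -> VV[1]=[3, 6, 5]
Event 9: SEND 2->0: VV[2][2]++ -> VV[2]=[2, 1, 6], msg_vec=[2, 1, 6]; VV[0]=max(VV[0],msg_vec) then VV[0][0]++ -> VV[0]=[4, 1, 6]
Final vectors: VV[0]=[4, 1, 6]; VV[1]=[3, 6, 5]; VV[2]=[2, 1, 6]

Answer: 2 1 6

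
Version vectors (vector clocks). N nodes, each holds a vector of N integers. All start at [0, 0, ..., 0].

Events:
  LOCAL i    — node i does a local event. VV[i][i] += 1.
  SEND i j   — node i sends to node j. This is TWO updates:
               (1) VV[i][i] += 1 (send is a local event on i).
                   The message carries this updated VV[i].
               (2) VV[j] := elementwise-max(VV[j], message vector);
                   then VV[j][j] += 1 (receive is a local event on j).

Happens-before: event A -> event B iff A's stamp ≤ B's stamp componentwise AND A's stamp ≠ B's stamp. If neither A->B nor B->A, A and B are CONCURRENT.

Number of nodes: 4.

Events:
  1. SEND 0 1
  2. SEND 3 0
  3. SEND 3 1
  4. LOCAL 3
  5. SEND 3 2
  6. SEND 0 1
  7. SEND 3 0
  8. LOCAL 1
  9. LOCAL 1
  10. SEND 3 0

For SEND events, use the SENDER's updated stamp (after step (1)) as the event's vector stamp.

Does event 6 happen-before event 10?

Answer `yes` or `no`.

Answer: no

Derivation:
Initial: VV[0]=[0, 0, 0, 0]
Initial: VV[1]=[0, 0, 0, 0]
Initial: VV[2]=[0, 0, 0, 0]
Initial: VV[3]=[0, 0, 0, 0]
Event 1: SEND 0->1: VV[0][0]++ -> VV[0]=[1, 0, 0, 0], msg_vec=[1, 0, 0, 0]; VV[1]=max(VV[1],msg_vec) then VV[1][1]++ -> VV[1]=[1, 1, 0, 0]
Event 2: SEND 3->0: VV[3][3]++ -> VV[3]=[0, 0, 0, 1], msg_vec=[0, 0, 0, 1]; VV[0]=max(VV[0],msg_vec) then VV[0][0]++ -> VV[0]=[2, 0, 0, 1]
Event 3: SEND 3->1: VV[3][3]++ -> VV[3]=[0, 0, 0, 2], msg_vec=[0, 0, 0, 2]; VV[1]=max(VV[1],msg_vec) then VV[1][1]++ -> VV[1]=[1, 2, 0, 2]
Event 4: LOCAL 3: VV[3][3]++ -> VV[3]=[0, 0, 0, 3]
Event 5: SEND 3->2: VV[3][3]++ -> VV[3]=[0, 0, 0, 4], msg_vec=[0, 0, 0, 4]; VV[2]=max(VV[2],msg_vec) then VV[2][2]++ -> VV[2]=[0, 0, 1, 4]
Event 6: SEND 0->1: VV[0][0]++ -> VV[0]=[3, 0, 0, 1], msg_vec=[3, 0, 0, 1]; VV[1]=max(VV[1],msg_vec) then VV[1][1]++ -> VV[1]=[3, 3, 0, 2]
Event 7: SEND 3->0: VV[3][3]++ -> VV[3]=[0, 0, 0, 5], msg_vec=[0, 0, 0, 5]; VV[0]=max(VV[0],msg_vec) then VV[0][0]++ -> VV[0]=[4, 0, 0, 5]
Event 8: LOCAL 1: VV[1][1]++ -> VV[1]=[3, 4, 0, 2]
Event 9: LOCAL 1: VV[1][1]++ -> VV[1]=[3, 5, 0, 2]
Event 10: SEND 3->0: VV[3][3]++ -> VV[3]=[0, 0, 0, 6], msg_vec=[0, 0, 0, 6]; VV[0]=max(VV[0],msg_vec) then VV[0][0]++ -> VV[0]=[5, 0, 0, 6]
Event 6 stamp: [3, 0, 0, 1]
Event 10 stamp: [0, 0, 0, 6]
[3, 0, 0, 1] <= [0, 0, 0, 6]? False. Equal? False. Happens-before: False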